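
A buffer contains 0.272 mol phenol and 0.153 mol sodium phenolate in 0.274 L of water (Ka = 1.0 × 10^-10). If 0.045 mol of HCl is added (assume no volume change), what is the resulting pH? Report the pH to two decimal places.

pH = 9.53

Added H+ converts C6H5O- to C6H5OH: C6H5OH → 0.317 mol, C6H5O- → 0.108 mol.
pKa = −log(1.0 × 10^-10) = 10.000
Henderson–Hasselbalch with mole ratio 0.108/0.317: pH = 10.000 + (-0.468)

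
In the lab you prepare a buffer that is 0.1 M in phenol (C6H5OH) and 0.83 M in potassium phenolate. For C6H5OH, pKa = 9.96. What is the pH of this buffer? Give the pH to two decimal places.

Henderson–Hasselbalch: pH = pKa + log([C6H5O-]/[C6H5OH]) = 9.96 + log(0.83/0.1)
pH = 9.96 + (+0.919) = 10.88

pH = 10.88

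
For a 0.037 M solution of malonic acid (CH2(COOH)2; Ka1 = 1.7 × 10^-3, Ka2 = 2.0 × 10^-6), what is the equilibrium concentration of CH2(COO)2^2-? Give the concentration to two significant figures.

First ionization gives [H+] ≈ [CH2(COOH)COO-] = 7.13 × 10^-3 M.
Second step: Ka2 = [H+][CH2(COO)2^2-]/[CH2(COOH)COO-] ≈ [CH2(COO)2^2-] (since [H+] ≈ [CH2(COOH)COO-]).
So [CH2(COO)2^2-] ≈ Ka2.

2.0 × 10^-6 M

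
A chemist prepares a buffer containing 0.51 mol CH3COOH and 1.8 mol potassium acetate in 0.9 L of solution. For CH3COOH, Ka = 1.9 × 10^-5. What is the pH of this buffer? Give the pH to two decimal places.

pKa = −log(1.9 × 10^-5) = 4.721
Henderson–Hasselbalch: pH = pKa + log([CH3COO-]/[CH3COOH]) = 4.721 + log(1.8/0.51)
pH = 4.721 + (+0.548) = 5.27

pH = 5.27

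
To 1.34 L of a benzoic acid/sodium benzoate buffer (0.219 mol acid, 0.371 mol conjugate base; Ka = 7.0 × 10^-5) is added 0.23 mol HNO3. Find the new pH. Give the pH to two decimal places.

pH = 3.65

After neutralization: n(C6H5COOH) = 0.449 mol, n(C6H5COO-) = 0.141 mol.
pKa = −log(7.0 × 10^-5) = 4.155
pH = pKa + log([A⁻]/[HA]) = 4.155 + log(0.141/0.449) = 4.155 -0.503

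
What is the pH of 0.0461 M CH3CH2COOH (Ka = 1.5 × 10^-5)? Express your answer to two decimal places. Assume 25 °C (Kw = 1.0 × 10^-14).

CH3CH2COOH ⇌ CH3CH2COO- + H+
Ka = [H+]²/(0.0461 − [H+]) = 1.5 × 10^-5
Assume [H+] ≪ 0.0461: [H+] ≈ √(1.5 × 10^-5 × 0.0461) = 8.32 × 10^-4 M
pH = −log(8.32 × 10^-4) = 3.08

pH = 3.08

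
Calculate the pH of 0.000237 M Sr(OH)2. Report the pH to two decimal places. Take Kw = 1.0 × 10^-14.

pH = 10.68

Sr(OH)2 is a strong base (each formula unit releases 2 OH-); [OH-] = 0.000474 M.
pOH = -log(0.000474) = 3.32
pH = 14.00 - 3.32 = 10.68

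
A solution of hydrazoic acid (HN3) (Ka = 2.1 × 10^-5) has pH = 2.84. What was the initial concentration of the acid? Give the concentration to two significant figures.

C₀ = 1.0 × 10^-1 M

[H+] = 10^(-2.84) = 1.45 × 10^-3 M = x
Ka = x²/(C₀ − x) ⇒ C₀ = x + x²/Ka
C₀ = 1.45 × 10^-3 + (1.45 × 10^-3)²/(2.1 × 10^-5) = 1.02 × 10^-1 M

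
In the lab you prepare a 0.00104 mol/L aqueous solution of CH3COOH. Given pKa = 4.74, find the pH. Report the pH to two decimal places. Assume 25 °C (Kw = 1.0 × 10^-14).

CH3COOH ⇌ CH3COO- + H+
Ka = 10^(−4.74) = 1.82 × 10^-5
From the ICE table, Ka = [H+]²/(0.00104 − [H+]) = 1.82 × 10^-5.
The 5% rule fails; solving [H+]² + Ka·[H+] − Ka·C₀ = 0 exactly:
[H+] = [−1.82e-05 + √(1.82e-05² + 7.57e-08)]/2 = 1.29 × 10^-4 M
pH = −log[H+] = −log(1.29 × 10^-4) = 3.89

pH = 3.89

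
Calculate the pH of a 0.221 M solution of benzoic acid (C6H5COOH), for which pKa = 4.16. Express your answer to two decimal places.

C6H5COOH ⇌ C6H5COO- + H+
Ka = 10^(−4.16) = 6.92 × 10^-5
Let x = [H+] at equilibrium. Ka = x²/(0.221 − x).
Since Ka ≪ C₀, x ≈ √(Ka·C₀) = 3.91 × 10^-3 M.
pH = −log(3.91 × 10^-3) = 2.41

pH = 2.41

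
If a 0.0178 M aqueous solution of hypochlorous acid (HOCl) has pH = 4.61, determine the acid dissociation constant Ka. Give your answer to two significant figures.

[H+] = 10^(-4.61) = 2.45 × 10^-5 M
At equilibrium [HA] = 0.0178 − 2.45 × 10^-5 = 1.78 × 10^-2 M
Ka = [H+][A-]/[HA] = (2.45 × 10^-5)² / 1.78 × 10^-2 = 3.4 × 10^-8

Ka = 3.4 × 10^-8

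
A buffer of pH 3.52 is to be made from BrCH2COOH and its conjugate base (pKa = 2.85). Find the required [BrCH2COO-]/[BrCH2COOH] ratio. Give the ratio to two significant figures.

ratio = 4.7

pH = pKa + log(r) ⇒ log(r) = 3.52 − 2.85 = +0.67
r = [BrCH2COO-]/[BrCH2COOH] = 10^(+0.67) = 4.68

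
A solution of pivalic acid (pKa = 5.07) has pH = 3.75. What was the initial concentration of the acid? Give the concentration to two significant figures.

C₀ = 3.9 × 10^-3 M

[H+] = 10^(-3.75) = 1.78 × 10^-4 M = x
Ka = 10^(−5.07) = 8.51 × 10^-6
Ka = x²/(C₀ − x) ⇒ C₀ = x + x²/Ka
C₀ = 1.78 × 10^-4 + (1.78 × 10^-4)²/(8.51 × 10^-6) = 3.90 × 10^-3 M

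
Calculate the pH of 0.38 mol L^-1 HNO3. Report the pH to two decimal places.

pH = 0.42

HNO3 is a strong acid and dissociates completely, so [H+] = 0.38 M.
pH = -log(0.38) = 0.42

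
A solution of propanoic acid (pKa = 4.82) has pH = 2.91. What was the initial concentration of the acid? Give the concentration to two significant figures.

C₀ = 1.0 × 10^-1 M

[H+] = 10^(-2.91) = 1.23 × 10^-3 M = x
Ka = 10^(−4.82) = 1.51 × 10^-5
Ka = x²/(C₀ − x) ⇒ C₀ = x + x²/Ka
C₀ = 1.23 × 10^-3 + (1.23 × 10^-3)²/(1.51 × 10^-5) = 1.01 × 10^-1 M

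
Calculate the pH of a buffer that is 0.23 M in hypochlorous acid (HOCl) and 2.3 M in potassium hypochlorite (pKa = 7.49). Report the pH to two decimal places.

Henderson–Hasselbalch: pH = pKa + log([OCl-]/[HOCl]) = 7.49 + log(2.3/0.23)
pH = 7.49 + (+1.000) = 8.49

pH = 8.49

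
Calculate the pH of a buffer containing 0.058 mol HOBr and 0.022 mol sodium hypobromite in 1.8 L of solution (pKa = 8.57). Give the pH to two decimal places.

pH = 8.15

pH = pKa + log([A⁻]/[HA]) = 8.57 + log(0.022/0.058)
pH = 8.57 + (-0.421) = 8.15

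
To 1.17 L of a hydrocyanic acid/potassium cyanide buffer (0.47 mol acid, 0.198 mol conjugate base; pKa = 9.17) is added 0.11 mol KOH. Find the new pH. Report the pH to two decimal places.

After neutralization: n(HCN) = 0.36 mol, n(CN-) = 0.308 mol.
pH = pKa + log(n_CN-/n_HCN) = 9.17 + log(0.308/0.36) = 9.17 + (-0.068)

pH = 9.10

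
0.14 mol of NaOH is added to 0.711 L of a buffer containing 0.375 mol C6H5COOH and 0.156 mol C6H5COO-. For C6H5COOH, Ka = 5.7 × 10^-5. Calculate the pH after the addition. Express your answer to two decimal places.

OH- converts C6H5COOH to C6H5COO-: C6H5COOH → 0.235 mol, C6H5COO- → 0.296 mol.
pKa = −log(5.7 × 10^-5) = 4.244
pH = pKa + log([A⁻]/[HA]) = 4.244 + log(0.296/0.235) = 4.244 +0.100

pH = 4.34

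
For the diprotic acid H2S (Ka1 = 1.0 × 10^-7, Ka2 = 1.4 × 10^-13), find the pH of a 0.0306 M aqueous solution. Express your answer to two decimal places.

Ka1 ≫ Ka2, so treat the first dissociation as the only significant source of H+.
Ka1 = x²/(0.0306 − x) = 1.0 × 10^-7
x ≈ √(1.0 × 10^-7 × 0.0306) = 5.53 × 10^-5 M
pH = −log(5.53 × 10^-5) = 4.26

pH = 4.26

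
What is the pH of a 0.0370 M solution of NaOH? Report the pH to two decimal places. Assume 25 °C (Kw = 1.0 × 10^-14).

NaOH is a strong base; [OH-] = 0.037 M.
pOH = -log(0.037) = 1.43
pH = 14.00 - 1.43 = 12.57

pH = 12.57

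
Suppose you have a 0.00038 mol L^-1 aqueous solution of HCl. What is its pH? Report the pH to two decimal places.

HCl is a strong acid and dissociates completely, so [H+] = 0.00038 M.
pH = -log(0.00038) = 3.42

pH = 3.42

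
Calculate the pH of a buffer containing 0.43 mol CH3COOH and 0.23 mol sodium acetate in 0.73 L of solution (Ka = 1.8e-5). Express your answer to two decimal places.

pKa = −log(1.8 × 10^-5) = 4.745
Using pH = pKa + log([base]/[acid]) with [base]/[acid] = 0.23/0.43:
pH = 4.745 + (-0.272) = 4.47

pH = 4.47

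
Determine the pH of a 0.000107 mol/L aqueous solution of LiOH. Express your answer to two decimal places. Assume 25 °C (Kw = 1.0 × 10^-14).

pH = 10.03

LiOH is a strong base; [OH-] = 0.000107 M.
pOH = -log(0.000107) = 3.97
pH = 14.00 - 3.97 = 10.03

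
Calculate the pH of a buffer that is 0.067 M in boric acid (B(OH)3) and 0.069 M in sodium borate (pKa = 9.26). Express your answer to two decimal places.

Henderson–Hasselbalch: pH = pKa + log([B(OH)4-]/[B(OH)3]) = 9.26 + log(0.069/0.067)
pH = 9.26 + (+0.013) = 9.27

pH = 9.27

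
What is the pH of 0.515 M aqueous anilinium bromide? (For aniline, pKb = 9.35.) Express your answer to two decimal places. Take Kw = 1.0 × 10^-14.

C6H5NH3+ is the conjugate acid of the weak base C6H5NH2.
Kb = 10^(−9.35) = 4.47 × 10^-10
Ka = Kw/Kb = 1.0×10^-14 / 4.47 × 10^-10 = 2.24 × 10^-5
Let x = [H+] at equilibrium. Ka = x²/(0.515 − x).
Assume x ≪ 0.515: x ≈ √(2.24 × 10^-5 × 0.515) = 3.40 × 10^-3 M
pH = −log(3.40 × 10^-3) = 2.47

pH = 2.47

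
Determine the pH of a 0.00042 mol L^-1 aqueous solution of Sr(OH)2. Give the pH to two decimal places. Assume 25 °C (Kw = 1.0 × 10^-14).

pH = 10.92

Sr(OH)2 is a strong base (each formula unit releases 2 OH-); [OH-] = 0.00084 M.
pOH = -log(0.00084) = 3.08
pH = 14.00 - 3.08 = 10.92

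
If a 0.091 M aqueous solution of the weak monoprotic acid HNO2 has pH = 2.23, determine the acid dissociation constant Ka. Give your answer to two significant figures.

Ka = 4.1 × 10^-4

[H+] = 10^(-2.23) = 5.89 × 10^-3 M
At equilibrium [HA] = 0.091 − 5.89 × 10^-3 = 8.51 × 10^-2 M
Ka = [H+][A-]/[HA] = (5.89 × 10^-3)² / 8.51 × 10^-2 = 4.1 × 10^-4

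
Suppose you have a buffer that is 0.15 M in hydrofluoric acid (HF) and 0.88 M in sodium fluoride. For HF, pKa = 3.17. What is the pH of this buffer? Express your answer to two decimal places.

pH = 3.94

pH = pKa + log([A⁻]/[HA]) = 3.17 + log(0.88/0.15)
pH = 3.17 + (+0.768) = 3.94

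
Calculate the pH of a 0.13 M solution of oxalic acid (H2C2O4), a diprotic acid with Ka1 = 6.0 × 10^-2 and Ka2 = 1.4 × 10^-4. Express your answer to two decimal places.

pH = 1.20

Ka1 ≫ Ka2, so treat the first dissociation as the only significant source of H+.
Ka1 = x²/(0.13 − x) = 6.0 × 10^-2
Solving the quadratic: x = (−Ka1 + √(Ka1² + 4·Ka1·C₀))/2 = 6.33 × 10^-2 M
pH = −log(6.33 × 10^-2) = 1.20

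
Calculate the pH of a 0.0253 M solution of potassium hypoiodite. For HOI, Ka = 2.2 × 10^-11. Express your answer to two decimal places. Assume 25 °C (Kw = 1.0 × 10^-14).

pH = 11.50

OI- is the conjugate base of the weak acid HOI.
Kb = Kw/Ka = 1.0×10^-14 / 2.2 × 10^-11 = 4.55 × 10^-4
Kb = x²/(0.0253 − x) = 4.55 × 10^-4
Here C₀/Kb ≈ 55.6, so the small-x approximation fails. Use the quadratic:
x = (−Kb + √(Kb² + 4·Kb·C₀))/2 = 3.17 × 10^-3 M
pOH = 2.50, so pH = 14.00 − pOH = 11.50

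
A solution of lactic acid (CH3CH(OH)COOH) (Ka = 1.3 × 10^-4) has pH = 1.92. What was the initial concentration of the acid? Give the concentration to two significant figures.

[H+] = 10^(-1.92) = 1.20 × 10^-2 M = x
Ka = x²/(C₀ − x) ⇒ C₀ = x + x²/Ka
C₀ = 1.20 × 10^-2 + (1.20 × 10^-2)²/(1.3 × 10^-4) = 1.12 M

C₀ = 1.1 M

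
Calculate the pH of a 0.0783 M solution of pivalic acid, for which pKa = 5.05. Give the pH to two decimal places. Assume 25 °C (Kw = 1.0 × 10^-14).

pH = 3.08

(CH3)3CCOOH ⇌ (CH3)3CCOO- + H+
Ka = 10^(−5.05) = 8.91 × 10^-6
From the ICE table, Ka = [H+]²/(0.0783 − [H+]) = 8.91 × 10^-6.
Assume [H+] ≪ 0.0783: [H+] ≈ √(8.91 × 10^-6 × 0.0783) = 8.35 × 10^-4 M
Check: 1.1% ionized — well under 5%, approximation valid.
pH = −log(8.35 × 10^-4) = 3.08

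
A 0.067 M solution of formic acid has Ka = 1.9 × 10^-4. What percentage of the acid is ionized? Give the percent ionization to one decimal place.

HCOOH ⇌ HCOO- + H+; let x = [H+] at equilibrium.
Solve x² + 0.00019x − 1.27e-05 = 0 → x = 3.47 × 10^-3 M
% ionization = x/C₀ × 100% = 3.47 × 10^-3/0.067 × 100% = 5.2%

5.2%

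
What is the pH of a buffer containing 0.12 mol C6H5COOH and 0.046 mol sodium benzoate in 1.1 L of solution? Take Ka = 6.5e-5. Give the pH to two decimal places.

pH = 3.77

pKa = −log(6.5 × 10^-5) = 4.187
Henderson–Hasselbalch: pH = pKa + log([C6H5COO-]/[C6H5COOH]) = 4.187 + log(0.046/0.12)
pH = 4.187 + (-0.416) = 3.77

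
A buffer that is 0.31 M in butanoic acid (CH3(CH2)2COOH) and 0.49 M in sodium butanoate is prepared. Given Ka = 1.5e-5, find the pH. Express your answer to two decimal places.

pKa = −log(1.5 × 10^-5) = 4.824
Henderson–Hasselbalch: pH = pKa + log([CH3(CH2)2COO-]/[CH3(CH2)2COOH]) = 4.824 + log(0.49/0.31)
pH = 4.824 + (+0.199) = 5.02

pH = 5.02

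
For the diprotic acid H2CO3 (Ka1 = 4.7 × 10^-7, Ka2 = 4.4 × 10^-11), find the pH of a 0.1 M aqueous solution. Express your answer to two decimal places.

Since Ka1 ≫ Ka2, the first ionization dominates [H+].
Ka1 = x²/(0.1 − x) = 4.7 × 10^-7
x ≈ √(4.7 × 10^-7 × 0.1) = 2.17 × 10^-4 M
pH = −log(2.17 × 10^-4) = 3.66

pH = 3.66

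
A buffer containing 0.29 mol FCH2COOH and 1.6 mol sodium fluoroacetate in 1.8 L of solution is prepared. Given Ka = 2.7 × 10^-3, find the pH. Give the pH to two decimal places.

pKa = −log(2.7 × 10^-3) = 2.569
Henderson–Hasselbalch: pH = pKa + log([FCH2COO-]/[FCH2COOH]) = 2.569 + log(1.6/0.29)
pH = 2.569 + (+0.742) = 3.31

pH = 3.31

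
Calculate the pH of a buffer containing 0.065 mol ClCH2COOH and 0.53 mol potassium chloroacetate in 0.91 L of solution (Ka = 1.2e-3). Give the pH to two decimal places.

pH = 3.83

pKa = −log(1.2 × 10^-3) = 2.921
Henderson–Hasselbalch: pH = pKa + log([ClCH2COO-]/[ClCH2COOH]) = 2.921 + log(0.53/0.065)
pH = 2.921 + (+0.911) = 3.83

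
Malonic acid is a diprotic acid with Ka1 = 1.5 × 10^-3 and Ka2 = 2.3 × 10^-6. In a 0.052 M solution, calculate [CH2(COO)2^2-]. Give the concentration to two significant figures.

2.3 × 10^-6 M

First ionization gives [H+] ≈ [CH2(COOH)COO-] = 8.11 × 10^-3 M.
Second step: Ka2 = [H+][CH2(COO)2^2-]/[CH2(COOH)COO-] ≈ [CH2(COO)2^2-] (since [H+] ≈ [CH2(COOH)COO-]).
So [CH2(COO)2^2-] ≈ Ka2.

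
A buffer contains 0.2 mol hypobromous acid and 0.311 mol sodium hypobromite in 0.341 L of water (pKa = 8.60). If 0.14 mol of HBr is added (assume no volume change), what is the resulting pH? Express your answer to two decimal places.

pH = 8.30

Added H+ converts OBr- to HOBr: HOBr → 0.34 mol, OBr- → 0.171 mol.
pH = pKa + log(n_OBr-/n_HOBr) = 8.60 + log(0.171/0.34) = 8.60 + (-0.298)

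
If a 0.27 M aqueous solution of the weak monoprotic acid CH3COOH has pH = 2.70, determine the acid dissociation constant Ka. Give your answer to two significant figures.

Ka = 1.5 × 10^-5

[H+] = 10^(-2.70) = 2.00 × 10^-3 M
At equilibrium [HA] = 0.27 − 2.00 × 10^-3 = 2.68 × 10^-1 M
Ka = [H+][A-]/[HA] = (2.00 × 10^-3)² / 2.68 × 10^-1 = 1.5 × 10^-5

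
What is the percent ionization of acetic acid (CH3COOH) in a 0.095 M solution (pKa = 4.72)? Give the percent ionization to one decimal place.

1.4%

CH3COOH ⇌ CH3COO- + H+; let x = [H+] at equilibrium.
Ka = 10^(−4.72) = 1.91 × 10^-5
x ≈ √(Ka·C₀) = √(1.91 × 10^-5 × 0.095) = 1.35 × 10^-3 M
Fraction ionized = 1.35 × 10^-3 / 0.095 = 0.0142 → 1.4%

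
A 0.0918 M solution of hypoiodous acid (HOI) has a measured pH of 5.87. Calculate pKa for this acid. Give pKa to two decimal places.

[H+] = 10^(-5.87) = 1.35 × 10^-6 M
At equilibrium [HA] = 0.0918 − 1.35 × 10^-6 = 9.18 × 10^-2 M
Ka = [H+][A-]/[HA] = (1.35 × 10^-6)² / 9.18 × 10^-2 = 1.99 × 10^-11
pKa = -log(1.99 × 10^-11) = 10.70

pKa = 10.70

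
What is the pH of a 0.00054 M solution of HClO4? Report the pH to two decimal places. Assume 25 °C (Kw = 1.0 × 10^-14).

pH = 3.27

HClO4 is a strong acid and dissociates completely, so [H+] = 0.00054 M.
pH = -log(0.00054) = 3.27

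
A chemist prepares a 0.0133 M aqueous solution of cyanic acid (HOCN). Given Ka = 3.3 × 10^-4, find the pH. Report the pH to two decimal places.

HOCN ⇌ OCN- + H+
Ka = x²/(0.0133 − x) = 3.3 × 10^-4
Here C₀/Ka ≈ 40.3, so the small-x approximation fails. Use the quadratic:
x = [−0.00033 + √(0.00033² + 1.76e-05)]/2 = 1.94 × 10^-3 M
pH = −log(1.94 × 10^-3) = 2.71

pH = 2.71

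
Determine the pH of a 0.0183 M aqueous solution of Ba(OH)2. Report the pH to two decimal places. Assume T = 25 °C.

Ba(OH)2 is a strong base (each formula unit releases 2 OH-); [OH-] = 0.0366 M.
pOH = -log(0.0366) = 1.44
pH = 14.00 - 1.44 = 12.56

pH = 12.56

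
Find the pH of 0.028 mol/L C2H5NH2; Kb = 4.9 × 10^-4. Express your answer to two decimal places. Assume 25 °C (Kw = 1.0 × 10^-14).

pH = 11.54

C2H5NH2 + H2O ⇌ C2H5NH3+ + OH-
From the ICE table, Kb = x²/(0.028 − x) = 4.9 × 10^-4.
The 5% rule fails; solving x² + Kb·x − Kb·C₀ = 0 exactly:
x = [−0.00049 + √(0.00049² + 5.49e-05)]/2 = 3.47 × 10^-3 M
pOH = −log(3.47 × 10^-3) = 2.46; pH = 14.00 − 2.46 = 11.54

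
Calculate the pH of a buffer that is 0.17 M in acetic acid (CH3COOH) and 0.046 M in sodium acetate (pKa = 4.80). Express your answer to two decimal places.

pH = 4.23

Using pH = pKa + log([base]/[acid]) with [base]/[acid] = 0.046/0.17:
pH = 4.80 + (-0.568) = 4.23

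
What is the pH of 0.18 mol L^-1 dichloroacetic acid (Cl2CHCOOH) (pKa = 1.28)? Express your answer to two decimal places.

Cl2CHCOOH ⇌ Cl2CHCOO- + H+
Ka = 10^(−1.28) = 5.25 × 10^-2
Let x = [H+] at equilibrium. Ka = x²/(0.18 − x).
The 5% rule fails; solving x² + Ka·x − Ka·C₀ = 0 exactly:
x = [−0.0525 + √(0.0525² + 0.0378)]/2 = 7.44 × 10^-2 M
pH = −log(7.44 × 10^-2) = 1.13

pH = 1.13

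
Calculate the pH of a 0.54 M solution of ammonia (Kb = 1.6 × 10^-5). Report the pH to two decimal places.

pH = 11.47

NH3 + H2O ⇌ NH4+ + OH-
Kb = [OH-]²/(0.54 − [OH-]) = 1.6 × 10^-5
Assume [OH-] ≪ 0.54: [OH-] ≈ √(1.6 × 10^-5 × 0.54) = 2.94 × 10^-3 M
pOH = 2.53, so pH = 14.00 − pOH = 11.47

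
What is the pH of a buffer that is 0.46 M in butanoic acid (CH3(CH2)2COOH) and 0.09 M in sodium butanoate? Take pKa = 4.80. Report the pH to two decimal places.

pH = 4.09

pH = pKa + log([A⁻]/[HA]) = 4.80 + log(0.09/0.46)
pH = 4.80 + (-0.709) = 4.09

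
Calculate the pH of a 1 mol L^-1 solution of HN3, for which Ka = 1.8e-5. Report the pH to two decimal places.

pH = 2.37

HN3 ⇌ N3- + H+
From the ICE table, Ka = [H+]²/(1 − [H+]) = 1.8 × 10^-5.
Neglecting [H+] in the denominator: [H+] = √(1.8 × 10^-5 × 1) = 4.24 × 10^-3 M
Check: 0.42% ionized — well under 5%, approximation valid.
pH = −log[H+] = −log(4.24 × 10^-3) = 2.37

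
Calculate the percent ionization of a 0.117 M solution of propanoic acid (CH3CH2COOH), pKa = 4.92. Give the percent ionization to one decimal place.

1.0%

CH3CH2COOH ⇌ CH3CH2COO- + H+; let x = [H+] at equilibrium.
Ka = 10^(−4.92) = 1.20 × 10^-5
x ≈ √(Ka·C₀) = √(1.20 × 10^-5 × 0.117) = 1.18 × 10^-3 M
Fraction ionized = 1.18 × 10^-3 / 0.117 = 0.0101 → 1.0%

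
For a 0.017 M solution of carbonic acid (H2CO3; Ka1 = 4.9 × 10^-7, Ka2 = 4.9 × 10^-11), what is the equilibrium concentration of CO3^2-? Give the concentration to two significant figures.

First ionization gives [H+] ≈ [HCO3-] = 9.13 × 10^-5 M.
Second step: Ka2 = [H+][CO3^2-]/[HCO3-] ≈ [CO3^2-] (since [H+] ≈ [HCO3-]).
So [CO3^2-] ≈ Ka2.

4.9 × 10^-11 M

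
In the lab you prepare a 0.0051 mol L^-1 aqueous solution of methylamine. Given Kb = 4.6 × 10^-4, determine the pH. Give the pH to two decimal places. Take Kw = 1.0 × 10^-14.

pH = 11.12

CH3NH2 + H2O ⇌ CH3NH3+ + OH-
From the ICE table, Kb = x²/(0.0051 − x) = 4.6 × 10^-4.
x is not negligible relative to C₀; solve x² + 0.00046·x − 2.35e-06 = 0.
x = (−Kb + √(Kb² + 4·Kb·C₀))/2 = 1.32 × 10^-3 M
pOH = 2.88, so pH = 14.00 − pOH = 11.12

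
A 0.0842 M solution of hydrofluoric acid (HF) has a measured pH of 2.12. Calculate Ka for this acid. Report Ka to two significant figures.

Ka = 7.5 × 10^-4

[H+] = 10^(-2.12) = 7.59 × 10^-3 M
At equilibrium [HA] = 0.0842 − 7.59 × 10^-3 = 7.66 × 10^-2 M
Ka = [H+][A-]/[HA] = (7.59 × 10^-3)² / 7.66 × 10^-2 = 7.5 × 10^-4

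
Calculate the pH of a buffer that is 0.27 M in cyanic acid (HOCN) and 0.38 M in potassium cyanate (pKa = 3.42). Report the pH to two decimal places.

pH = pKa + log([A⁻]/[HA]) = 3.42 + log(0.38/0.27)
pH = 3.42 + (+0.148) = 3.57

pH = 3.57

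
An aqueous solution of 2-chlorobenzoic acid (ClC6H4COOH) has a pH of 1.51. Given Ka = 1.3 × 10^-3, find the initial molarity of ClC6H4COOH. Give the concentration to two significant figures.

[H+] = 10^(-1.51) = 3.09 × 10^-2 M = x
Ka = x²/(C₀ − x) ⇒ C₀ = x + x²/Ka
C₀ = 3.09 × 10^-2 + (3.09 × 10^-2)²/(1.3 × 10^-3) = 7.65 × 10^-1 M

C₀ = 7.7 × 10^-1 M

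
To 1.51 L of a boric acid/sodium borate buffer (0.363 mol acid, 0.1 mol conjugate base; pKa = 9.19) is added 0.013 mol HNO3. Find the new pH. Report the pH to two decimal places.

pH = 8.55

After neutralization: n(B(OH)3) = 0.376 mol, n(B(OH)4-) = 0.087 mol.
Henderson–Hasselbalch with mole ratio 0.087/0.376: pH = 9.19 + (-0.636)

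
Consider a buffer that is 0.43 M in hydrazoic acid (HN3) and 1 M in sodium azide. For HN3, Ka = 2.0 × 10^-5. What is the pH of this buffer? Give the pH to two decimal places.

pKa = −log(2.0 × 10^-5) = 4.699
pH = pKa + log([A⁻]/[HA]) = 4.699 + log(1/0.43)
pH = 4.699 + (+0.367) = 5.07

pH = 5.07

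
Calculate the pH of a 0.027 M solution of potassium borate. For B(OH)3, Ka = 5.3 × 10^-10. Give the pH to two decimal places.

B(OH)4- is the conjugate base of the weak acid B(OH)3.
Kb = Kw/Ka = 1.0×10^-14 / 5.3 × 10^-10 = 1.89 × 10^-5
Kb = x²/(0.027 − x) = 1.89 × 10^-5
Since Kb ≪ C₀, x ≈ √(Kb·C₀) = 7.14 × 10^-4 M.
pOH = 3.15, so pH = 14.00 − pOH = 10.85

pH = 10.85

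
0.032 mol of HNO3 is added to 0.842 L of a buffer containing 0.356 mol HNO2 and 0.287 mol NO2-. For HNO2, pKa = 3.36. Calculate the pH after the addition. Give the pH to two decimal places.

pH = 3.18

After neutralization: n(HNO2) = 0.388 mol, n(NO2-) = 0.255 mol.
Henderson–Hasselbalch with mole ratio 0.255/0.388: pH = 3.36 + (-0.182)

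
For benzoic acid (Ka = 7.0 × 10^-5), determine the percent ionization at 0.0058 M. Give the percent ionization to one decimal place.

C6H5COOH ⇌ C6H5COO- + H+; let x = [H+] at equilibrium.
Ka = x²/(C₀ − x); solving the quadratic gives x = 6.03 × 10^-4 M.
Fraction ionized = 6.03 × 10^-4 / 0.0058 = 0.1040 → 10.4%

10.4%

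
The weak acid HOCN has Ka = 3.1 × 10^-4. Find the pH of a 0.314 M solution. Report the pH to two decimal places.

pH = 2.01

HOCN ⇌ OCN- + H+
Ka = [H+]²/(0.314 − [H+]) = 3.1 × 10^-4
Neglecting [H+] in the denominator: [H+] = √(3.1 × 10^-4 × 0.314) = 9.87 × 10^-3 M
Check: 3.1% ionized — well under 5%, approximation valid.
pH = −log(9.87 × 10^-3) = 2.01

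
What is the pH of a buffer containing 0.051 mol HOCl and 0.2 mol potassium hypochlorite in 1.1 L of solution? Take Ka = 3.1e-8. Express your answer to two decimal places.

pH = 8.10

pKa = −log(3.1 × 10^-8) = 7.509
Using pH = pKa + log([base]/[acid]) with [base]/[acid] = 0.2/0.051:
pH = 7.509 + (+0.593) = 8.10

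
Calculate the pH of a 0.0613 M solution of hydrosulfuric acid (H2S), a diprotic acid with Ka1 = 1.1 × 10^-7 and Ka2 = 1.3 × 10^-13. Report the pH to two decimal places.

Ka1 ≫ Ka2, so treat the first dissociation as the only significant source of H+.
Ka1 = x²/(0.0613 − x) = 1.1 × 10^-7
x ≈ √(1.1 × 10^-7 × 0.0613) = 8.21 × 10^-5 M
pH = −log(8.21 × 10^-5) = 4.09

pH = 4.09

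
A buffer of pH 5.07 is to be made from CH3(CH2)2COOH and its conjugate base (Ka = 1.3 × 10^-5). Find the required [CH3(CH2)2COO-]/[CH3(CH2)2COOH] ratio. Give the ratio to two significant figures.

ratio = 1.5

pKa = -log(1.3 × 10^-5) = 4.886
pH = pKa + log(r) ⇒ log(r) = 5.07 − 4.886 = +0.184
r = [CH3(CH2)2COO-]/[CH3(CH2)2COOH] = 10^(+0.184) = 1.53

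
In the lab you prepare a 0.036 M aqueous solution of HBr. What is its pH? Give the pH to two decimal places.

pH = 1.44

HBr is a strong acid and dissociates completely, so [H+] = 0.036 M.
pH = -log(0.036) = 1.44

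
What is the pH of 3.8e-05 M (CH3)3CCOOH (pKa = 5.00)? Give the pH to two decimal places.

(CH3)3CCOOH ⇌ (CH3)3CCOO- + H+
Ka = 10^(−5.00) = 1.00 × 10^-5
From the ICE table, Ka = [H+]²/(3.8e-05 − [H+]) = 1.00 × 10^-5.
[H+] is not negligible relative to C₀; solve [H+]² + 1e-05·[H+] − 3.8e-10 = 0.
[H+] = (−Ka + √(Ka² + 4·Ka·C₀))/2 = 1.51 × 10^-5 M
pH = −log(1.51 × 10^-5) = 4.82

pH = 4.82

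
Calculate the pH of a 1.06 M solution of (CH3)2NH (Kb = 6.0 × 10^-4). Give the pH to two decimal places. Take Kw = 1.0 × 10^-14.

(CH3)2NH + H2O ⇌ (CH3)2NH2+ + OH-
From the ICE table, Kb = x²/(1.06 − x) = 6.0 × 10^-4.
Since Kb ≪ C₀, x ≈ √(Kb·C₀) = 2.52 × 10^-2 M.
pOH = −log(2.52 × 10^-2) = 1.60; pH = 14.00 − 1.60 = 12.40

pH = 12.40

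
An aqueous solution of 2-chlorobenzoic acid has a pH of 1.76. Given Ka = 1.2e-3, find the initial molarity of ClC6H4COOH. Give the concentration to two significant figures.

C₀ = 2.7 × 10^-1 M

[H+] = 10^(-1.76) = 1.74 × 10^-2 M = x
Ka = x²/(C₀ − x) ⇒ C₀ = x + x²/Ka
C₀ = 1.74 × 10^-2 + (1.74 × 10^-2)²/(1.2 × 10^-3) = 2.70 × 10^-1 M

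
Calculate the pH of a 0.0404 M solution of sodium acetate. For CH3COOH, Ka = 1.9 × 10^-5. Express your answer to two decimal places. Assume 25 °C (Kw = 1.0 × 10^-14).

pH = 8.66

CH3COO- is the conjugate base of the weak acid CH3COOH.
Kb = Kw/Ka = 1.0×10^-14 / 1.9 × 10^-5 = 5.26 × 10^-10
From the ICE table, Kb = [OH-]²/(0.0404 − [OH-]) = 5.26 × 10^-10.
Neglecting [OH-] in the denominator: [OH-] = √(5.26 × 10^-10 × 0.0404) = 4.61 × 10^-6 M
([OH-]/C₀ = 0.011% < 5%, so the approximation holds.)
pOH = −log(4.61 × 10^-6) = 5.34; pH = 14.00 − 5.34 = 8.66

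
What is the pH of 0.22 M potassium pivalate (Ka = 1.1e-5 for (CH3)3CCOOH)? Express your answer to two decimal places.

(CH3)3CCOO- is the conjugate base of the weak acid (CH3)3CCOOH.
Kb = Kw/Ka = 1.0×10^-14 / 1.1 × 10^-5 = 9.09 × 10^-10
From the ICE table, Kb = [OH-]²/(0.22 − [OH-]) = 9.09 × 10^-10.
Neglecting [OH-] in the denominator: [OH-] = √(9.09 × 10^-10 × 0.22) = 1.41 × 10^-5 M
([OH-]/C₀ = 0.0064% < 5%, so the approximation holds.)
pOH = 4.85, so pH = 14.00 − pOH = 9.15

pH = 9.15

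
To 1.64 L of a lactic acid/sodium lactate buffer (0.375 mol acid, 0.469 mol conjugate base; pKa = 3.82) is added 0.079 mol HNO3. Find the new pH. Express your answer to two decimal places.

After neutralization: n(CH3CH(OH)COOH) = 0.454 mol, n(CH3CH(OH)COO-) = 0.39 mol.
pH = pKa + log([A⁻]/[HA]) = 3.82 + log(0.39/0.454) = 3.82 -0.066

pH = 3.75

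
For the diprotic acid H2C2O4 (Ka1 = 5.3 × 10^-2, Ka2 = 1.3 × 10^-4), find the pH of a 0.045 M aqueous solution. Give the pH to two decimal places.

pH = 1.54

Ka1 ≫ Ka2, so treat the first dissociation as the only significant source of H+.
Ka1 = x²/(0.045 − x) = 5.3 × 10^-2
Solving the quadratic: x = (−Ka1 + √(Ka1² + 4·Ka1·C₀))/2 = 2.91 × 10^-2 M
pH = −log(2.91 × 10^-2) = 1.54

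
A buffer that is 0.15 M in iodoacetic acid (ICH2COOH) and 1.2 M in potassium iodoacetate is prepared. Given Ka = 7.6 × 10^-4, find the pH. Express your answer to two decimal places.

pKa = −log(7.6 × 10^-4) = 3.119
Henderson–Hasselbalch: pH = pKa + log([ICH2COO-]/[ICH2COOH]) = 3.119 + log(1.2/0.15)
pH = 3.119 + (+0.903) = 4.02

pH = 4.02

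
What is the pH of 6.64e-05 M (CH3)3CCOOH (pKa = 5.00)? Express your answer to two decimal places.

pH = 4.67

(CH3)3CCOOH ⇌ (CH3)3CCOO- + H+
Ka = 10^(−5.00) = 1.00 × 10^-5
Ka = x²/(6.64e-05 − x) = 1.00 × 10^-5
Here C₀/Ka ≈ 6.64, so the small-x approximation fails. Use the quadratic:
x = (−Ka + √(Ka² + 4·Ka·C₀))/2 = 2.12 × 10^-5 M
pH = −log[H+] = −log(2.12 × 10^-5) = 4.67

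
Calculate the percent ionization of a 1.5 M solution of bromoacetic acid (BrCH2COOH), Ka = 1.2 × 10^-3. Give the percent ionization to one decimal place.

BrCH2COOH ⇌ BrCH2COO- + H+; let x = [H+] at equilibrium.
x ≈ √(Ka·C₀) = √(1.2 × 10^-3 × 1.5) = 4.24 × 10^-2 M
Fraction ionized = 4.24 × 10^-2 / 1.5 = 0.0283 → 2.8%

2.8%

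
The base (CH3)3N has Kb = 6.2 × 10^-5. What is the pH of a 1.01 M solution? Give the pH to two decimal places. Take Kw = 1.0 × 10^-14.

pH = 11.90

(CH3)3N + H2O ⇌ (CH3)3NH+ + OH-
From the ICE table, Kb = x²/(1.01 − x) = 6.2 × 10^-5.
Assume x ≪ 1.01: x ≈ √(6.2 × 10^-5 × 1.01) = 7.91 × 10^-3 M
Check: 0.78% ionized — well under 5%, approximation valid.
pOH = −log(7.91 × 10^-3) = 2.10; pH = 14.00 − 2.10 = 11.90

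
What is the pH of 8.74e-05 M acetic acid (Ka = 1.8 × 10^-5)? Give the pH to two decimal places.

CH3COOH ⇌ CH3COO- + H+
From the ICE table, Ka = [H+]²/(8.74e-05 − [H+]) = 1.8 × 10^-5.
Here C₀/Ka ≈ 4.86, so the small-[H+] approximation fails. Use the quadratic:
[H+] = [−1.8e-05 + √(1.8e-05² + 6.29e-09)]/2 = 3.17 × 10^-5 M
pH = −log(3.17 × 10^-5) = 4.50

pH = 4.50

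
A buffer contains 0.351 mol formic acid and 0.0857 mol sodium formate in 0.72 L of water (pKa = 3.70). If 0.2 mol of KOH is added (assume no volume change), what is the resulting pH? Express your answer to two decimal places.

pH = 3.98

OH- converts HCOOH to HCOO-: HCOOH → 0.151 mol, HCOO- → 0.286 mol.
pH = pKa + log(n_HCOO-/n_HCOOH) = 3.70 + log(0.286/0.151) = 3.70 + (+0.277)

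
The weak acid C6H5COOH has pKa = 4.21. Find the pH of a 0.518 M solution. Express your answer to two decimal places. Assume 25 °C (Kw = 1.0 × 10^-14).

C6H5COOH ⇌ C6H5COO- + H+
Ka = 10^(−4.21) = 6.17 × 10^-5
Ka = x²/(0.518 − x) = 6.17 × 10^-5
Assume x ≪ 0.518: x ≈ √(6.17 × 10^-5 × 0.518) = 5.65 × 10^-3 M
Check: 1.1% ionized — well under 5%, approximation valid.
pH = −log[H+] = −log(5.65 × 10^-3) = 2.25

pH = 2.25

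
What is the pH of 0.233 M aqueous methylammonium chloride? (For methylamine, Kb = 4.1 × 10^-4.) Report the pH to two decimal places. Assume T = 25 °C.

CH3NH3+ is the conjugate acid of the weak base CH3NH2.
Ka = Kw/Kb = 1.0×10^-14 / 4.1 × 10^-4 = 2.44 × 10^-11
Ka = [H+]²/(0.233 − [H+]) = 2.44 × 10^-11
Since Ka ≪ C₀, [H+] ≈ √(Ka·C₀) = 2.38 × 10^-6 M.
([H+]/C₀ = 0.001% < 5%, so the approximation holds.)
pH = −log(2.38 × 10^-6) = 5.62

pH = 5.62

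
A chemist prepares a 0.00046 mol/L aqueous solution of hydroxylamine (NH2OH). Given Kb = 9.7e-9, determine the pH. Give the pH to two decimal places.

pH = 8.32

NH2OH + H2O ⇌ NH3OH+ + OH-
Kb = [OH-]²/(0.00046 − [OH-]) = 9.7 × 10^-9
Assume [OH-] ≪ 0.00046: [OH-] ≈ √(9.7 × 10^-9 × 0.00046) = 2.11 × 10^-6 M
([OH-]/C₀ = 0.46% < 5%, so the approximation holds.)
pOH = 5.68, so pH = 14.00 − pOH = 8.32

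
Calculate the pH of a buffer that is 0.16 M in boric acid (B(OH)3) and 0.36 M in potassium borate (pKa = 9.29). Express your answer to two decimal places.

pH = 9.64

pH = pKa + log([A⁻]/[HA]) = 9.29 + log(0.36/0.16)
pH = 9.29 + (+0.352) = 9.64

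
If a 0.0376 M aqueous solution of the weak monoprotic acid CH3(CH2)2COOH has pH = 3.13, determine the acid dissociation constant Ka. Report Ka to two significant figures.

Ka = 1.5 × 10^-5

[H+] = 10^(-3.13) = 7.41 × 10^-4 M
At equilibrium [HA] = 0.0376 − 7.41 × 10^-4 = 3.69 × 10^-2 M
Ka = [H+][A-]/[HA] = (7.41 × 10^-4)² / 3.69 × 10^-2 = 1.5 × 10^-5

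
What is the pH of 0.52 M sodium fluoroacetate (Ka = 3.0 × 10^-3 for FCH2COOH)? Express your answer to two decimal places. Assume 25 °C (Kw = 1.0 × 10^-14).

FCH2COO- is the conjugate base of the weak acid FCH2COOH.
Kb = Kw/Ka = 1.0×10^-14 / 3.0 × 10^-3 = 3.33 × 10^-12
From the ICE table, Kb = [OH-]²/(0.52 − [OH-]) = 3.33 × 10^-12.
Neglecting [OH-] in the denominator: [OH-] = √(3.33 × 10^-12 × 0.52) = 1.32 × 10^-6 M
Check: 0.00025% ionized — well under 5%, approximation valid.
pOH = 5.88, so pH = 14.00 − pOH = 8.12

pH = 8.12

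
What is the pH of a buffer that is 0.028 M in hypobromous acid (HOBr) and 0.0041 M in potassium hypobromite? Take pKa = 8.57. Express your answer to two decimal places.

pH = pKa + log([A⁻]/[HA]) = 8.57 + log(0.0041/0.028)
pH = 8.57 + (-0.834) = 7.74

pH = 7.74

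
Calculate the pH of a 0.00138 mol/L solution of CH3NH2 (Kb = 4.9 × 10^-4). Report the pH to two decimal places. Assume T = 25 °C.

pH = 10.79

CH3NH2 + H2O ⇌ CH3NH3+ + OH-
Kb = x²/(0.00138 − x) = 4.9 × 10^-4
Here C₀/Kb ≈ 2.82, so the small-x approximation fails. Use the quadratic:
x = [−0.00049 + √(0.00049² + 2.7e-06)]/2 = 6.13 × 10^-4 M
pOH = −log(6.13 × 10^-4) = 3.21; pH = 14.00 − 3.21 = 10.79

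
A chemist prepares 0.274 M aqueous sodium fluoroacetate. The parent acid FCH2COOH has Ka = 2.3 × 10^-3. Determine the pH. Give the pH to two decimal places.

FCH2COO- is the conjugate base of the weak acid FCH2COOH.
Kb = Kw/Ka = 1.0×10^-14 / 2.3 × 10^-3 = 4.35 × 10^-12
Kb = x²/(0.274 − x) = 4.35 × 10^-12
Neglecting x in the denominator: x = √(4.35 × 10^-12 × 0.274) = 1.09 × 10^-6 M
Check: 0.0004% ionized — well under 5%, approximation valid.
pOH = 5.96, so pH = 14.00 − pOH = 8.04

pH = 8.04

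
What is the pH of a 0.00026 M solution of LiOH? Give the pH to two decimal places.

pH = 10.41

LiOH is a strong base; [OH-] = 0.00026 M.
pOH = -log(0.00026) = 3.59
pH = 14.00 - 3.59 = 10.41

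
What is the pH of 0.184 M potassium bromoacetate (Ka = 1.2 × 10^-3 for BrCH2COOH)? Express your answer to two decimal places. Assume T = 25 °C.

pH = 8.09

BrCH2COO- is the conjugate base of the weak acid BrCH2COOH.
Kb = Kw/Ka = 1.0×10^-14 / 1.2 × 10^-3 = 8.33 × 10^-12
From the ICE table, Kb = [OH-]²/(0.184 − [OH-]) = 8.33 × 10^-12.
Since Kb ≪ C₀, [OH-] ≈ √(Kb·C₀) = 1.24 × 10^-6 M.
pOH = −log(1.24 × 10^-6) = 5.91; pH = 14.00 − 5.91 = 8.09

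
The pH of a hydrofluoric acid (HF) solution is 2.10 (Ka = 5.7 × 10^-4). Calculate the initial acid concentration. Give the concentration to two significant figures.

[H+] = 10^(-2.10) = 7.94 × 10^-3 M = x
Ka = x²/(C₀ − x) ⇒ C₀ = x + x²/Ka
C₀ = 7.94 × 10^-3 + (7.94 × 10^-3)²/(5.7 × 10^-4) = 1.19 × 10^-1 M

C₀ = 1.2 × 10^-1 M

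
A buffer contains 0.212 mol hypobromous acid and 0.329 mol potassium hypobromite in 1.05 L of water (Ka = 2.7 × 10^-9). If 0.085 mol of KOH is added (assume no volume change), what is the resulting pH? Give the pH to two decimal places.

OH- converts HOBr to OBr-: HOBr → 0.127 mol, OBr- → 0.414 mol.
pKa = −log(2.7 × 10^-9) = 8.569
Henderson–Hasselbalch with mole ratio 0.414/0.127: pH = 8.569 + (+0.513)

pH = 9.08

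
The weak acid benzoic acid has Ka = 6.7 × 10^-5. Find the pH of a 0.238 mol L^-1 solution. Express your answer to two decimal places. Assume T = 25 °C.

pH = 2.40

C6H5COOH ⇌ C6H5COO- + H+
Ka = [H+]²/(0.238 − [H+]) = 6.7 × 10^-5
Neglecting [H+] in the denominator: [H+] = √(6.7 × 10^-5 × 0.238) = 3.99 × 10^-3 M
pH = −log[H+] = −log(3.99 × 10^-3) = 2.40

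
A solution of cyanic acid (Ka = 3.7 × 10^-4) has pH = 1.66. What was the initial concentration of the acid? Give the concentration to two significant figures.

[H+] = 10^(-1.66) = 2.19 × 10^-2 M = x
Ka = x²/(C₀ − x) ⇒ C₀ = x + x²/Ka
C₀ = 2.19 × 10^-2 + (2.19 × 10^-2)²/(3.7 × 10^-4) = 1.32 M

C₀ = 1.3 M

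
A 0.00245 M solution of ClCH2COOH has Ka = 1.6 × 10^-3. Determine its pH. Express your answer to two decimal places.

pH = 2.87

ClCH2COOH ⇌ ClCH2COO- + H+
From the ICE table, Ka = [H+]²/(0.00245 − [H+]) = 1.6 × 10^-3.
Here C₀/Ka ≈ 1.53, so the small-[H+] approximation fails. Use the quadratic:
[H+] = [−0.0016 + √(0.0016² + 1.57e-05)]/2 = 1.34 × 10^-3 M
pH = −log[H+] = −log(1.34 × 10^-3) = 2.87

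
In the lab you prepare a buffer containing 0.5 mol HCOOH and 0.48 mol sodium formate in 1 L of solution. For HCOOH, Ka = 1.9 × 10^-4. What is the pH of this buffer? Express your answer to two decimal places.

pH = 3.70

pKa = −log(1.9 × 10^-4) = 3.721
pH = pKa + log([A⁻]/[HA]) = 3.721 + log(0.48/0.5)
pH = 3.721 + (-0.018) = 3.70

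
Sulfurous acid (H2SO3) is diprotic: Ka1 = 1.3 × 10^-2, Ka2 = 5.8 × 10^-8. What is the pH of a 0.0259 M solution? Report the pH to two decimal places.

Ka1 ≫ Ka2, so treat the first dissociation as the only significant source of H+.
Ka1 = x²/(0.0259 − x) = 1.3 × 10^-2
Solving the quadratic: x = (−Ka1 + √(Ka1² + 4·Ka1·C₀))/2 = 1.30 × 10^-2 M
pH = −log(1.30 × 10^-2) = 1.89

pH = 1.89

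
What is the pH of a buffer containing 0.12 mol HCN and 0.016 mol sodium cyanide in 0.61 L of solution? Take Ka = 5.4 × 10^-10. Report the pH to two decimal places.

pKa = −log(5.4 × 10^-10) = 9.268
Henderson–Hasselbalch: pH = pKa + log([CN-]/[HCN]) = 9.268 + log(0.016/0.12)
pH = 9.268 + (-0.875) = 8.39

pH = 8.39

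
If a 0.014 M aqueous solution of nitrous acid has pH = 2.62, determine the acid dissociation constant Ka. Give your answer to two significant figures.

Ka = 5.0 × 10^-4

[H+] = 10^(-2.62) = 2.40 × 10^-3 M
At equilibrium [HA] = 0.014 − 2.40 × 10^-3 = 1.16 × 10^-2 M
Ka = [H+][A-]/[HA] = (2.40 × 10^-3)² / 1.16 × 10^-2 = 5.0 × 10^-4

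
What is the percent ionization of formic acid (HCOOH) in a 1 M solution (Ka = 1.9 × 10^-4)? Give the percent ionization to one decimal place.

1.4%

HCOOH ⇌ HCOO- + H+; let x = [H+] at equilibrium.
x ≈ √(Ka·C₀) = √(1.9 × 10^-4 × 1) = 1.38 × 10^-2 M
Fraction ionized = 1.38 × 10^-2 / 1 = 0.0138 → 1.4%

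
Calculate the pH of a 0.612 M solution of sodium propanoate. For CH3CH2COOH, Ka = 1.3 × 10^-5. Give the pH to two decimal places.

pH = 9.34

CH3CH2COO- is the conjugate base of the weak acid CH3CH2COOH.
Kb = Kw/Ka = 1.0×10^-14 / 1.3 × 10^-5 = 7.69 × 10^-10
Kb = x²/(0.612 − x) = 7.69 × 10^-10
Since Kb ≪ C₀, x ≈ √(Kb·C₀) = 2.17 × 10^-5 M.
Check: 0.0035% ionized — well under 5%, approximation valid.
pOH = −log(2.17 × 10^-5) = 4.66; pH = 14.00 − 4.66 = 9.34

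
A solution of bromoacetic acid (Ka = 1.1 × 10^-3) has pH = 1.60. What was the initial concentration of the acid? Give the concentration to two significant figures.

[H+] = 10^(-1.60) = 2.51 × 10^-2 M = x
Ka = x²/(C₀ − x) ⇒ C₀ = x + x²/Ka
C₀ = 2.51 × 10^-2 + (2.51 × 10^-2)²/(1.1 × 10^-3) = 5.98 × 10^-1 M

C₀ = 6.0 × 10^-1 M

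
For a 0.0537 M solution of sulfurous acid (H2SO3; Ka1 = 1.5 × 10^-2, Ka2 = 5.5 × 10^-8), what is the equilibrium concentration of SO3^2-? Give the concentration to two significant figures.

First ionization gives [H+] ≈ [HSO3-] = 2.19 × 10^-2 M.
Second step: Ka2 = [H+][SO3^2-]/[HSO3-] ≈ [SO3^2-] (since [H+] ≈ [HSO3-]).
So [SO3^2-] ≈ Ka2.

5.5 × 10^-8 M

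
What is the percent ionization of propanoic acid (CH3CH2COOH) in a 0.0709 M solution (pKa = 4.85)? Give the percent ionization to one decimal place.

CH3CH2COOH ⇌ CH3CH2COO- + H+; let x = [H+] at equilibrium.
Ka = 10^(−4.85) = 1.41 × 10^-5
x ≈ √(Ka·C₀) = √(1.41 × 10^-5 × 0.0709) = 1.00 × 10^-3 M
Fraction ionized = 1.00 × 10^-3 / 0.0709 = 0.0141 → 1.4%

1.4%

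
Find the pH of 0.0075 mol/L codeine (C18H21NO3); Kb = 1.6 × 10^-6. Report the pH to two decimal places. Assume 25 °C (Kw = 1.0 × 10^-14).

pH = 10.04

C18H21NO3 + H2O ⇌ C18H22NO3+ + OH-
Kb = [OH-]²/(0.0075 − [OH-]) = 1.6 × 10^-6
Since Kb ≪ C₀, [OH-] ≈ √(Kb·C₀) = 1.10 × 10^-4 M.
pOH = −log(1.10 × 10^-4) = 3.96; pH = 14.00 − 3.96 = 10.04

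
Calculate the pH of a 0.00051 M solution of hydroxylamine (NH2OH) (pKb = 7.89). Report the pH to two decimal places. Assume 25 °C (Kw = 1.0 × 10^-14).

pH = 8.41

NH2OH + H2O ⇌ NH3OH+ + OH-
Kb = 10^(−7.89) = 1.29 × 10^-8
From the ICE table, Kb = x²/(0.00051 − x) = 1.29 × 10^-8.
Neglecting x in the denominator: x = √(1.29 × 10^-8 × 0.00051) = 2.56 × 10^-6 M
(x/C₀ = 0.5% < 5%, so the approximation holds.)
pOH = 5.59, so pH = 14.00 − pOH = 8.41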